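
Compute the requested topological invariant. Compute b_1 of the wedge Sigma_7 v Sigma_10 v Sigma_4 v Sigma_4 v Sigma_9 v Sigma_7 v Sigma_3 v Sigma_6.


For a wedge X v Y: reduced H_k(X v Y) = H_k(X) + H_k(Y).
Each Sigma_g contributes b_1 = 2g.
b_1 = 14 + 20 + 8 + 8 + 18 + 14 + 6 + 12 = 100

100


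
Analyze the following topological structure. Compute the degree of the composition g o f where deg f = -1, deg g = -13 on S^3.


Degree is multiplicative under composition: deg(g o f) = deg(g) * deg(f).
= -13 * -1 = 13

13


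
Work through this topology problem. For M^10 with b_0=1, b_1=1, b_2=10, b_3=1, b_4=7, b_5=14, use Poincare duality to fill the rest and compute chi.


By Poincare duality b_k = b_{10-k}, so full Betti numbers: b_0=1, b_1=1, b_2=10, b_3=1, b_4=7, b_5=14, b_6=7, b_7=1, b_8=10, b_9=1, b_10=1.
chi = sum (-1)^k b_k = 18

18


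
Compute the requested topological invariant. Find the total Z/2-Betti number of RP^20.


H^k(RP^20; Z/2) = Z/2 for each 0 <= k <= 20.
Total dimension = 20 + 1 = 21

21


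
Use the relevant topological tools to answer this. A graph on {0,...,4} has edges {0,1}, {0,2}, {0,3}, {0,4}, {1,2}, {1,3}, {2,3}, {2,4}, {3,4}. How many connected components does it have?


Run DFS/union-find over 5 vertices.
V = 5, E = 9.
Number of components = 1

1


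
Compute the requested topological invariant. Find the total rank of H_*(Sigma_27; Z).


For Sigma_27: b_0 = 1, b_1 = 2g = 54, b_2 = 1.
Total = 1 + 54 + 1 = 56

56


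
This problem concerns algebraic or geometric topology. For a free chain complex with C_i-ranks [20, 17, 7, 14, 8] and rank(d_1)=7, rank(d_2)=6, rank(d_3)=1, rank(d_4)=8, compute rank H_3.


rank H_k = rank(ker d_k) - rank(im d_{k+1}).
rank(ker d_3) = rank(C_3) - rank(d_3) = 14 - 1 = 13.
rank(im d_{3+1}) = 8.
rank H_3 = 13 - 8 = 5

5


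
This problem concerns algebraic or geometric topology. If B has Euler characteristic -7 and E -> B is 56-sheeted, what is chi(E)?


For a finite covering: chi(E) = (number of sheets) * chi(B).
chi(E) = 56 * (-7) = -392

-392


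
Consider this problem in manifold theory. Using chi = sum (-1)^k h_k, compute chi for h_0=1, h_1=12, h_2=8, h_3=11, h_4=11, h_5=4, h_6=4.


Handles of index k contribute (-1)^k to chi (same as CW cells).
chi = (1) + (-12) + (8) + (-11) + (11) + (-4) + (4) = -3

-3


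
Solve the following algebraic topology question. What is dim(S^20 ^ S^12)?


S^m ^ S^n = S^{m+n}.
k = 20 + 12 = 32

32


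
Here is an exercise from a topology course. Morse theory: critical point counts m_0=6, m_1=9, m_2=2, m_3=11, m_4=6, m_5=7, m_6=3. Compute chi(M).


Morse theory: chi(M) = sum_k (-1)^k m_k where m_k = #(index-k critical points).
= (6) + (-9) + (2) + (-11) + (6) + (-7) + (3) = -10

-10


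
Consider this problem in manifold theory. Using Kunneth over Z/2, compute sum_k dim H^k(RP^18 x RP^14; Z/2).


dim H^*(RP^n; Z/2) = n+1 (one Z/2 in each degree 0..n).
Total Betti number is multiplicative.
Total = (18+1) * (14+1) = 19 * 15 = 285

285


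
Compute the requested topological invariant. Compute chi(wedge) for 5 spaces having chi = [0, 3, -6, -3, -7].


chi(A v B) = chi(A) + chi(B) - 1 (one point identified).
For 5 spaces: chi = (sum chi_i) - (5 - 1).
sum = -13; chi = -13 - 4 = -17

-17


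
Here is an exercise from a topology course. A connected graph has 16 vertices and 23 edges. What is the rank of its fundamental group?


For a connected graph: rank(pi_1) = b_1 = E - V + 1 = 1 - chi.
chi = V - E = 16 - 23 = -7.
rank = 1 - (-7) = 23 - 16 + 1 = 8

8


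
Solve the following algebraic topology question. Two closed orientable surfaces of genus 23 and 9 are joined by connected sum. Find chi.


chi(Sigma_23) = 2 - 2*23 = -44
chi(Sigma_9) = 2 - 2*9 = -16
For surfaces: chi(A#B) = chi(A) + chi(B) - 2.
chi = -44 + -16 - 2 = -62

-62


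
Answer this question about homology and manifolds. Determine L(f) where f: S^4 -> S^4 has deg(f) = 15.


On S^4: L(f) = tr(f_0*) + (-1)^4 tr(f_4*) = 1 + (-1)^4 * deg(f).
L(f) = 1 + (-1)^4 * 15 = 1 + 15 = 16

16


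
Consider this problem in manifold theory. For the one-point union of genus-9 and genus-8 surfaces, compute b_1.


For a wedge: H_1(A v B) = H_1(A) + H_1(B).
b_1(Sigma_9) = 18, b_1(Sigma_8) = 16.
b_1 = 18 + 16 = 34

34


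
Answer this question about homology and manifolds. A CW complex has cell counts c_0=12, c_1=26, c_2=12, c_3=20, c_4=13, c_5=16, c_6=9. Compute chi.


chi = sum_k (-1)^k c_k.
= (-1)^0*12 + (-1)^1*26 + (-1)^2*12 + (-1)^3*20 + (-1)^4*13 + (-1)^5*16 + (-1)^6*9
= (12) + (-26) + (12) + (-20) + (13) + (-16) + (9)
= -16

-16


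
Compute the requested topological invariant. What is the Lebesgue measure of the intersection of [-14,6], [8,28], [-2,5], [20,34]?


Intersection = [max(a_i), min(b_i)] = [20, 5].
Since 20 > 5, the intersection is empty.
Length = 0

0


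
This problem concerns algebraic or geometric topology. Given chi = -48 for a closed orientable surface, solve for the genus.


chi = 2 - 2g for closed orientable surfaces.
-48 = 2 - 2g
2g = 2 - (-48) = 50
g = 25

25


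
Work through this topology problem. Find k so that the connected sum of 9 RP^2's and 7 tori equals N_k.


Since a >= 1, the sum is non-orientable; each T^2 can be replaced by RP^2 # RP^2 (since T^2#RP^2 = 3RP^2).
Total crosscaps k = 9 + 2*7 = 23.
Check via chi: chi = 9*1 + 7*0 - (9+7-1)*2 = -21 = 2 - k = -21. Consistent.

23


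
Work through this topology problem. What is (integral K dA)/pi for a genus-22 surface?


Gauss-Bonnet: integral K dA = 2*pi*chi(M).
chi(Sigma_22) = 2 - 2*22 = -42.
(integral K dA)/pi = 2*chi = 2*(-42) = -84

-84


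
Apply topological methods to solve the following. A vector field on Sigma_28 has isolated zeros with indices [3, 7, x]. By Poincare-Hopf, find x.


Poincare-Hopf: sum of indices = chi(M).
chi(Sigma_28) = 2 - 2*28 = -54.
Sum of known indices = 10.
x = chi - (sum known) = -54 - (10) = -64

-64


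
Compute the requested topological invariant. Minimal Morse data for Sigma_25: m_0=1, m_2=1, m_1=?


A perfect Morse function has m_k = b_k.
For Sigma_25: b_0=1, b_1=2g=50, b_2=1.
Saddles m_1 = 2g = 50

50


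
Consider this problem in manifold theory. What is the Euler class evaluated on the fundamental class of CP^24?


For any closed oriented manifold, <e(TM),[M]> = chi(M).
chi(CP^24) = 24+1 = 25

25


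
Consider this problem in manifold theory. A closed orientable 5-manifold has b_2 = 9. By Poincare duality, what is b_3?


Poincare duality for closed orientable n-manifolds: b_k = b_{n-k}.
Here n = 5, so b_3 = b_2 = 9

9


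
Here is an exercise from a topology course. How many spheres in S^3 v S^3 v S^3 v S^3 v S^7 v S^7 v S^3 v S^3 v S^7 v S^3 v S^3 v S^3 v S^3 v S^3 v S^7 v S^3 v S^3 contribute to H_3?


For a wedge of spheres, H_k (k>0) is free on one generator per sphere of dimension k.
Spheres of dimension 3: count = 13.
b_3 = 13

13


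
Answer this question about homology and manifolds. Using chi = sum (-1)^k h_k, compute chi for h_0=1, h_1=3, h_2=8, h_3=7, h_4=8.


Handles of index k contribute (-1)^k to chi (same as CW cells).
chi = (1) + (-3) + (8) + (-7) + (8) = 7

7


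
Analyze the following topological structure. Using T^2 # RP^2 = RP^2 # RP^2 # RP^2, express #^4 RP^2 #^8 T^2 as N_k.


Since a >= 1, the sum is non-orientable; each T^2 can be replaced by RP^2 # RP^2 (since T^2#RP^2 = 3RP^2).
Total crosscaps k = 4 + 2*8 = 20.
Check via chi: chi = 4*1 + 8*0 - (4+8-1)*2 = -18 = 2 - k = -18. Consistent.

20


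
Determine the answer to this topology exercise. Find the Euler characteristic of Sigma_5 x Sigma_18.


chi(Sigma_5) = 2 - 2*5 = -8
chi(Sigma_18) = 2 - 2*18 = -34
chi(product) = (-8) * (-34) = 272

272


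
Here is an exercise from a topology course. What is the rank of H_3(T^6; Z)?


By the Kunneth formula, b_k(T^n) = C(n,k).
b_3(T^6) = C(6,3).
C(6,3) = 6!/(3!*3!) = 20

20


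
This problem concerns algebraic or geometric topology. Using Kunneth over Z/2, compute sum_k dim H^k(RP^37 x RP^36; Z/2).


dim H^*(RP^n; Z/2) = n+1 (one Z/2 in each degree 0..n).
Total Betti number is multiplicative.
Total = (37+1) * (36+1) = 38 * 37 = 1406

1406


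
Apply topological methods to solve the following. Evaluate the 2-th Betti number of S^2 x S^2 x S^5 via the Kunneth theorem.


Each S^d has Poincare polynomial 1 + t^d.
The product S^2 x S^2 x S^5 has Poincare polynomial prod(1+t^d_i).
Expanding: b_0=1, b_2=2, b_4=1, b_5=1, b_7=2, b_9=1.
b_2 = 2

2


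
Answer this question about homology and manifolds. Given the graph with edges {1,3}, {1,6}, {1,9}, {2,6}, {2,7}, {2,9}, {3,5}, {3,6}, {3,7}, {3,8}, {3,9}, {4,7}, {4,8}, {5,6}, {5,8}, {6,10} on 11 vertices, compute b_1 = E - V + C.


b_1 = E - V + (number of components).
E = 16, V = 11, components = 2.
b_1 = 16 - 11 + 2 = 7

7


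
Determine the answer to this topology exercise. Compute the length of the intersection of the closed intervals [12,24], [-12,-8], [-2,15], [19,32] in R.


Intersection = [max(a_i), min(b_i)] = [19, -8].
Since 19 > -8, the intersection is empty.
Length = 0

0


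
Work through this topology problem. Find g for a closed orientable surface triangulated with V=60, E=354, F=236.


chi = V - E + F = 60 - 354 + 236 = -58
For orientable closed surface: chi = 2 - 2g, so g = (2 - chi)/2.
g = (2 - (-58)) / 2 = 60 / 2 = 30

30


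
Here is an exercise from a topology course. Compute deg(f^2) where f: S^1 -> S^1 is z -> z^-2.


deg(f) = -2. Degree is multiplicative: deg(f^2) = (deg f)^2.
deg(f^2) = (-2)^2 = 4

4


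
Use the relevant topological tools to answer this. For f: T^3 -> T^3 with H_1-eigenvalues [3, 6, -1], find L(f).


For a torus self-map: L(f) = det(I - A) where A acts on H_1.
L(f) = (1-3) * (1-6) * (1--1) = -2 * -5 * 2 = 20

20


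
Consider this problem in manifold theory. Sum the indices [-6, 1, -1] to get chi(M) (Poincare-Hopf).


Poincare-Hopf: chi(M) = sum of indices of zeros.
chi = (-6) + (1) + (-1) = -6

-6


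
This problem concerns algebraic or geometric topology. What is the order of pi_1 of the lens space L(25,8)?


pi_1(L(p,q)) = Z/pZ for any q coprime to p.
|pi_1(L(25,8))| = 25

25


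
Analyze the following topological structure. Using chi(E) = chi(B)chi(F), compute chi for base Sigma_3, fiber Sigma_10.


For a fiber bundle F -> E -> B (with CW structure): chi(E) = chi(B) * chi(F).
chi(Sigma_3) = -4, chi(Sigma_10) = -18.
chi(E) = (-4) * (-18) = 72

72


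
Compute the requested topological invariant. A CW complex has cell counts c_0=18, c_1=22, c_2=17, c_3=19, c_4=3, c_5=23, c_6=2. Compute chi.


chi = sum_k (-1)^k c_k.
= (-1)^0*18 + (-1)^1*22 + (-1)^2*17 + (-1)^3*19 + (-1)^4*3 + (-1)^5*23 + (-1)^6*2
= (18) + (-22) + (17) + (-19) + (3) + (-23) + (2)
= -24

-24


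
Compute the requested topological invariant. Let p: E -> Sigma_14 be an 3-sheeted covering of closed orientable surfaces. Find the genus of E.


For an n-sheeted cover: chi(E) = n * chi(B).
chi(Sigma_14) = 2 - 2*14 = -26.
chi(E) = 3 * (-26) = -78.
genus(E) = (2 - chi(E))/2 = (2 - (-78))/2 = 80/2 = 40

40


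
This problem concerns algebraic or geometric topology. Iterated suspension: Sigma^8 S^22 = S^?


Each suspension raises dimension by 1: Sigma S^n = S^{n+1}.
Sigma^8 S^22 = S^{22+8} = S^30

30


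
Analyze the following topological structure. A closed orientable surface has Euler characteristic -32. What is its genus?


chi = 2 - 2g for closed orientable surfaces.
-32 = 2 - 2g
2g = 2 - (-32) = 34
g = 17

17


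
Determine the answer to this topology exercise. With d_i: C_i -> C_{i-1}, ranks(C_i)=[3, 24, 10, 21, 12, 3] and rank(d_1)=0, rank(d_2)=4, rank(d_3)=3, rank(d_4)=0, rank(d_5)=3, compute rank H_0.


rank H_k = rank(ker d_k) - rank(im d_{k+1}).
rank(ker d_0) = rank(C_0) - rank(d_0) = 3 - 0 = 3.
rank(im d_{0+1}) = 0.
rank H_0 = 3 - 0 = 3

3


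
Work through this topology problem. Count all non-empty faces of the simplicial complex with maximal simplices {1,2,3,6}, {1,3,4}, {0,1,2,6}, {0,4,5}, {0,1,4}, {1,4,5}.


Each maximal simplex on m vertices has 2^m - 1 nonempty faces.
Take the union (dedupe shared faces).
Total distinct faces = 35

35


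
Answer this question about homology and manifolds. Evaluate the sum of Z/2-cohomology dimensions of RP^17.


H^k(RP^17; Z/2) = Z/2 for each 0 <= k <= 17.
Total dimension = 17 + 1 = 18

18


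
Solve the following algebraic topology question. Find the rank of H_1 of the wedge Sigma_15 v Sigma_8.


For a wedge: H_1(A v B) = H_1(A) + H_1(B).
b_1(Sigma_15) = 30, b_1(Sigma_8) = 16.
b_1 = 30 + 16 = 46

46


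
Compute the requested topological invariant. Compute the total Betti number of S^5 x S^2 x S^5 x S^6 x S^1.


Total Betti number is multiplicative under products.
Each S^d (d>=1) has total Betti number 2.
There are 5 sphere factors.
Total = 2^5 = 32

32


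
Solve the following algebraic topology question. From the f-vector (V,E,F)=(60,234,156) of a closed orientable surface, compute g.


chi = V - E + F = 60 - 234 + 156 = -18
For orientable closed surface: chi = 2 - 2g, so g = (2 - chi)/2.
g = (2 - (-18)) / 2 = 20 / 2 = 10

10


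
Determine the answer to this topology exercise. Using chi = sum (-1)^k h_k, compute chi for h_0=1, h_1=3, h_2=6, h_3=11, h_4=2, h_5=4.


Handles of index k contribute (-1)^k to chi (same as CW cells).
chi = (1) + (-3) + (6) + (-11) + (2) + (-4) = -9

-9


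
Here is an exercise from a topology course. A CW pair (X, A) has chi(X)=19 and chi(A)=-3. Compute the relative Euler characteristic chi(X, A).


Relative Euler characteristic: chi(X, A) = chi(X) - chi(A).
= 19 - (-3) = 22

22


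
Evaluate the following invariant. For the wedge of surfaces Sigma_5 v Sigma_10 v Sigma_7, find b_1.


For a wedge X v Y: reduced H_k(X v Y) = H_k(X) + H_k(Y).
Each Sigma_g contributes b_1 = 2g.
b_1 = 10 + 20 + 14 = 44

44


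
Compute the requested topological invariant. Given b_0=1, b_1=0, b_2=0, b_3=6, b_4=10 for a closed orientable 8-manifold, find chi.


By Poincare duality b_k = b_{8-k}, so full Betti numbers: b_0=1, b_1=0, b_2=0, b_3=6, b_4=10, b_5=6, b_6=0, b_7=0, b_8=1.
chi = sum (-1)^k b_k = 0

0


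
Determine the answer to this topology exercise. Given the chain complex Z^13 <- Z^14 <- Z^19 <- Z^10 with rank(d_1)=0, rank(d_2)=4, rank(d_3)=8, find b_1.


rank H_k = rank(ker d_k) - rank(im d_{k+1}).
rank(ker d_1) = rank(C_1) - rank(d_1) = 14 - 0 = 14.
rank(im d_{1+1}) = 4.
rank H_1 = 14 - 4 = 10

10


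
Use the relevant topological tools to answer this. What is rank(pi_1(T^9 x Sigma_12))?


pi_1(A x B) = pi_1(A) x pi_1(B); rank of abelianization = b_1.
b_1(T^9) = 9, b_1(Sigma_12) = 2*12 = 24.
b_1(product) = 9 + 24 = 33

33


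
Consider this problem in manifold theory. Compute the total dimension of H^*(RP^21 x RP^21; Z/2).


dim H^*(RP^n; Z/2) = n+1 (one Z/2 in each degree 0..n).
Total Betti number is multiplicative.
Total = (21+1) * (21+1) = 22 * 22 = 484

484


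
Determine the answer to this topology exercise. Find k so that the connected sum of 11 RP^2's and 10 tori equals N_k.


Since a >= 1, the sum is non-orientable; each T^2 can be replaced by RP^2 # RP^2 (since T^2#RP^2 = 3RP^2).
Total crosscaps k = 11 + 2*10 = 31.
Check via chi: chi = 11*1 + 10*0 - (11+10-1)*2 = -29 = 2 - k = -29. Consistent.

31


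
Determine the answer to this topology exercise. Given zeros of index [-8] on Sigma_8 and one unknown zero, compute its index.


Poincare-Hopf: sum of indices = chi(M).
chi(Sigma_8) = 2 - 2*8 = -14.
Sum of known indices = -8.
x = chi - (sum known) = -14 - (-8) = -6

-6


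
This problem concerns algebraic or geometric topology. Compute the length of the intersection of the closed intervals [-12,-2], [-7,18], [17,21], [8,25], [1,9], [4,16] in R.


Intersection = [max(a_i), min(b_i)] = [17, -2].
Since 17 > -2, the intersection is empty.
Length = 0

0


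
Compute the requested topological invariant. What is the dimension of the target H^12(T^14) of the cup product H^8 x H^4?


Cup product: H^p x H^q -> H^{p+q}; here p+q = 8+4 = 12.
rank H^k(T^n) = C(n,k).
C(14,12) = 91

91


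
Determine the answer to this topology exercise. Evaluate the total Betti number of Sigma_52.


For Sigma_52: b_0 = 1, b_1 = 2g = 104, b_2 = 1.
Total = 1 + 104 + 1 = 106

106


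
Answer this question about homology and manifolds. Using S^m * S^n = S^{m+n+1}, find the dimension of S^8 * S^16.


Join of spheres: S^m * S^n = S^{m+n+1}.
dim = 8 + 16 + 1 = 25

25


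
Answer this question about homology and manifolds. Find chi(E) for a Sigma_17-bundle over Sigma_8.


For a fiber bundle F -> E -> B (with CW structure): chi(E) = chi(B) * chi(F).
chi(Sigma_8) = -14, chi(Sigma_17) = -32.
chi(E) = (-14) * (-32) = 448

448


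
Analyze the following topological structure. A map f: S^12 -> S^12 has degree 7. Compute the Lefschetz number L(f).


On S^12: L(f) = tr(f_0*) + (-1)^12 tr(f_12*) = 1 + (-1)^12 * deg(f).
L(f) = 1 + (-1)^12 * 7 = 1 + 7 = 8

8


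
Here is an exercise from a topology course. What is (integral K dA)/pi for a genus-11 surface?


Gauss-Bonnet: integral K dA = 2*pi*chi(M).
chi(Sigma_11) = 2 - 2*11 = -20.
(integral K dA)/pi = 2*chi = 2*(-20) = -40

-40


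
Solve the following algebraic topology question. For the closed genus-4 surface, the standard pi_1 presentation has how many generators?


Standard presentation: pi_1(Sigma_g) = <a_1,b_1,...,a_g,b_g | [a_1,b_1]...[a_g,b_g] = 1>.
Number of generators = 2g = 2*4 = 8

8


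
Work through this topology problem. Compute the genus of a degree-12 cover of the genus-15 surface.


For an n-sheeted cover: chi(E) = n * chi(B).
chi(Sigma_15) = 2 - 2*15 = -28.
chi(E) = 12 * (-28) = -336.
genus(E) = (2 - chi(E))/2 = (2 - (-336))/2 = 338/2 = 169

169


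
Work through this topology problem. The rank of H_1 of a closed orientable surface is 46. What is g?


For a closed orientable surface: b_1 = 2g.
46 = 2g
g = 46 / 2 = 23

23


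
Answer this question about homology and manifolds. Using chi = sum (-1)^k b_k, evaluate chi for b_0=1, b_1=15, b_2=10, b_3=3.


chi = sum_k (-1)^k b_k.
= (1) + (-15) + (10) + (-3)
= -7

-7


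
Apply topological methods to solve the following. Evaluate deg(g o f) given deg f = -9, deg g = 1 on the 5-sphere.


Degree is multiplicative under composition: deg(g o f) = deg(g) * deg(f).
= 1 * -9 = -9

-9


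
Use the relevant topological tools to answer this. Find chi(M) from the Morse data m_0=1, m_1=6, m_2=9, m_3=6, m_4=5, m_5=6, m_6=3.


Morse theory: chi(M) = sum_k (-1)^k m_k where m_k = #(index-k critical points).
= (1) + (-6) + (9) + (-6) + (5) + (-6) + (3) = 0

0


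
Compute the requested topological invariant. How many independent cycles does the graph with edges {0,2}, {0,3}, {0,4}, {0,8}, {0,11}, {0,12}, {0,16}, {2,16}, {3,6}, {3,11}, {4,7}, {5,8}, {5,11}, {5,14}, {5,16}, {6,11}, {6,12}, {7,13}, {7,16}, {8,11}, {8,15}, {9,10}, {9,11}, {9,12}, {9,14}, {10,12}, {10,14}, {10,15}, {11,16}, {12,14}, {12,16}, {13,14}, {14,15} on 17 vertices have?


b_1 = E - V + (number of components).
E = 33, V = 17, components = 2.
b_1 = 33 - 17 + 2 = 18

18


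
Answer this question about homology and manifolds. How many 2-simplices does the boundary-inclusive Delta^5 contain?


Delta^5 has 5+1 vertices. A 2-face is a choice of 2+1 vertices.
f_2 = C(5+1, 2+1) = C(6,3) = 20

20


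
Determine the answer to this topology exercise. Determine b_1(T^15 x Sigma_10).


pi_1(A x B) = pi_1(A) x pi_1(B); rank of abelianization = b_1.
b_1(T^15) = 15, b_1(Sigma_10) = 2*10 = 20.
b_1(product) = 15 + 20 = 35

35


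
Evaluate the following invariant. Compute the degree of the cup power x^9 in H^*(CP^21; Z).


|x| = 2 in H^*(CP^n).
|x^9| = 9 * |x| = 9 * 2 = 18

18


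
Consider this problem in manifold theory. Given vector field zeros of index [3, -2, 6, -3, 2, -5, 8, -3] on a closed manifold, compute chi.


Poincare-Hopf: chi(M) = sum of indices of zeros.
chi = (3) + (-2) + (6) + (-3) + (2) + (-5) + (8) + (-3) = 6

6


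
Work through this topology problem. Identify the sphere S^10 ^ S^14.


S^m ^ S^n = S^{m+n}.
k = 10 + 14 = 24

24


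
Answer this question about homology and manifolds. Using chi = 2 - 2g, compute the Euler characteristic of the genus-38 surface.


For a closed orientable surface of genus g: chi = 2 - 2g.
Here g = 38.
chi = 2 - 2*38 = 2 - 76 = -74

-74


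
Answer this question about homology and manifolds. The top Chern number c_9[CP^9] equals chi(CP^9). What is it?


For any closed oriented manifold, <e(TM),[M]> = chi(M).
chi(CP^9) = 9+1 = 10

10


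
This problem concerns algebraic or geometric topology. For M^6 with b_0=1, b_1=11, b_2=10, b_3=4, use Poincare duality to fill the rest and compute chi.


By Poincare duality b_k = b_{6-k}, so full Betti numbers: b_0=1, b_1=11, b_2=10, b_3=4, b_4=10, b_5=11, b_6=1.
chi = sum (-1)^k b_k = -4

-4


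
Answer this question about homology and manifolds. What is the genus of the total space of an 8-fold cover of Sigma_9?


For an n-sheeted cover: chi(E) = n * chi(B).
chi(Sigma_9) = 2 - 2*9 = -16.
chi(E) = 8 * (-16) = -128.
genus(E) = (2 - chi(E))/2 = (2 - (-128))/2 = 130/2 = 65

65


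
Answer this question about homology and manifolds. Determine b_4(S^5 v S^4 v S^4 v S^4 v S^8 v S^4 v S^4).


For a wedge of spheres, H_k (k>0) is free on one generator per sphere of dimension k.
Spheres of dimension 4: count = 5.
b_4 = 5

5


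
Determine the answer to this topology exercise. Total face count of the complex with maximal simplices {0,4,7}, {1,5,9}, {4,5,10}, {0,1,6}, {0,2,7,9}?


Each maximal simplex on m vertices has 2^m - 1 nonempty faces.
Take the union (dedupe shared faces).
Total distinct faces = 35

35


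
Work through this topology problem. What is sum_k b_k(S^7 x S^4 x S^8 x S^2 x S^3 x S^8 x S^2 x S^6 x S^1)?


Total Betti number is multiplicative under products.
Each S^d (d>=1) has total Betti number 2.
There are 9 sphere factors.
Total = 2^9 = 512

512


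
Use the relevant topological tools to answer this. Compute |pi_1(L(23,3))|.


pi_1(L(p,q)) = Z/pZ for any q coprime to p.
|pi_1(L(23,3))| = 23

23


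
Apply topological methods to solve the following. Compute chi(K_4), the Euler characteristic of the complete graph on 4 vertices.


K_4: V = 4, E = C(4,2) = 6.
chi = V - E = 4 - 6 = -2

-2


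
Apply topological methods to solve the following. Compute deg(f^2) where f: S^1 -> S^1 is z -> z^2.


deg(f) = 2. Degree is multiplicative: deg(f^2) = (deg f)^2.
deg(f^2) = (2)^2 = 4

4


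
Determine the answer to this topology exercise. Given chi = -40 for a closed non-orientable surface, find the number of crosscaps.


chi = 2 - k for closed non-orientable surfaces with k crosscaps.
-40 = 2 - k
k = 2 - (-40) = 42

42


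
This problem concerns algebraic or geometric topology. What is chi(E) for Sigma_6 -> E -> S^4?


chi(S^4) = 2 (n even), chi(Sigma_6) = 2 - 2*6 = -10.
chi(E) = 2 * (-10) = -20

-20


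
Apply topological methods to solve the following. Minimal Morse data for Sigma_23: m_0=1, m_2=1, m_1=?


A perfect Morse function has m_k = b_k.
For Sigma_23: b_0=1, b_1=2g=46, b_2=1.
Saddles m_1 = 2g = 46

46


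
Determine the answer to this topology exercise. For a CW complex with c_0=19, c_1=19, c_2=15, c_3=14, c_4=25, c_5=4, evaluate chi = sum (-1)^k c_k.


chi = sum_k (-1)^k c_k.
= (-1)^0*19 + (-1)^1*19 + (-1)^2*15 + (-1)^3*14 + (-1)^4*25 + (-1)^5*4
= (19) + (-19) + (15) + (-14) + (25) + (-4)
= 22

22


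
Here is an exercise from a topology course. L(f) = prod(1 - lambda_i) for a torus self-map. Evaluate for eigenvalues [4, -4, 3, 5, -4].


For a torus self-map: L(f) = det(I - A) where A acts on H_1.
L(f) = (1-4) * (1--4) * (1-3) * (1-5) * (1--4) = -3 * 5 * -2 * -4 * 5 = -600

-600


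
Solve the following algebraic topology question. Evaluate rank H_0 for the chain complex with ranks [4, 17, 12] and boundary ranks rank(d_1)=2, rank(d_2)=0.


rank H_k = rank(ker d_k) - rank(im d_{k+1}).
rank(ker d_0) = rank(C_0) - rank(d_0) = 4 - 0 = 4.
rank(im d_{0+1}) = 2.
rank H_0 = 4 - 2 = 2

2


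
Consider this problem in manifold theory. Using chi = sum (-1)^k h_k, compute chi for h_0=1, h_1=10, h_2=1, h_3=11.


Handles of index k contribute (-1)^k to chi (same as CW cells).
chi = (1) + (-10) + (1) + (-11) = -19

-19


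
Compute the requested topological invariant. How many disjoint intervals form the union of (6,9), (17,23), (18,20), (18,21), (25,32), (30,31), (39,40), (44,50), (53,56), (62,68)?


Sort and merge overlapping open intervals.
Merged: (6,9), (17,23), (25,32), (39,40), (44,50), (53,56), (62,68).
Number of components = 7

7


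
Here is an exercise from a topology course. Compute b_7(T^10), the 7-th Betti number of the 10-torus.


By the Kunneth formula, b_k(T^n) = C(n,k).
b_7(T^10) = C(10,7).
C(10,7) = 10!/(7!*3!) = 120

120


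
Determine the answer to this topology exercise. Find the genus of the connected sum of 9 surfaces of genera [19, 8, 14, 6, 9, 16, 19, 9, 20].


Genus is additive under connected sum of orientable surfaces.
g = 19 + 8 + 14 + 6 + 9 + 16 + 19 + 9 + 20 = 120

120


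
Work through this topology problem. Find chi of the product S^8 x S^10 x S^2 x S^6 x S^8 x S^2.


chi is multiplicative: chi(X x Y) = chi(X) chi(Y).
Each even-dim sphere has chi = 2. There are 6 factors.
chi = 2^6 = 64

64


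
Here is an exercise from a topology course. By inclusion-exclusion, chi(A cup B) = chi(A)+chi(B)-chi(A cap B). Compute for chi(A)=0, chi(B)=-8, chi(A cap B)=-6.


chi(A cup B) = chi(A) + chi(B) - chi(A cap B)
= 0 + (-8) - (-6)
= -2

-2


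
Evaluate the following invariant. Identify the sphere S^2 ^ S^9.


S^m ^ S^n = S^{m+n}.
k = 2 + 9 = 11

11


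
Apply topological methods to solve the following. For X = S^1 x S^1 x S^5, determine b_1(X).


Each S^d has Poincare polynomial 1 + t^d.
The product S^1 x S^1 x S^5 has Poincare polynomial prod(1+t^d_i).
Expanding: b_0=1, b_1=2, b_2=1, b_5=1, b_6=2, b_7=1.
b_1 = 2

2


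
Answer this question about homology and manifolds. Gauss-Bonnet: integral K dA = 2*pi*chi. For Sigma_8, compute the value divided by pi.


Gauss-Bonnet: integral K dA = 2*pi*chi(M).
chi(Sigma_8) = 2 - 2*8 = -14.
(integral K dA)/pi = 2*chi = 2*(-14) = -28

-28


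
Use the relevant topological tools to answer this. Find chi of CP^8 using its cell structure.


CP^8 has one cell in each even dimension 0, 2, ..., 2*8 (8+1 cells total).
All cells are even-dimensional, so chi = number of cells.
chi = 8 + 1 = 9

9


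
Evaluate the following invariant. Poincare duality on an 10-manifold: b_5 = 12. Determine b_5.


Poincare duality for closed orientable n-manifolds: b_k = b_{n-k}.
Here n = 10, so b_5 = b_5 = 12

12


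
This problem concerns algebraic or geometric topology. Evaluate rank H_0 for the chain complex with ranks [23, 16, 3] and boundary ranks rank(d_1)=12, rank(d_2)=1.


rank H_k = rank(ker d_k) - rank(im d_{k+1}).
rank(ker d_0) = rank(C_0) - rank(d_0) = 23 - 0 = 23.
rank(im d_{0+1}) = 12.
rank H_0 = 23 - 12 = 11

11


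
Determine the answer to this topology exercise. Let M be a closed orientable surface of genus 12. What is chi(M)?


For a closed orientable surface of genus g: chi = 2 - 2g.
Here g = 12.
chi = 2 - 2*12 = 2 - 24 = -22

-22


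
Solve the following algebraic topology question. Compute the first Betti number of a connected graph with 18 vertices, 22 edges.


For a connected graph: rank(pi_1) = b_1 = E - V + 1 = 1 - chi.
chi = V - E = 18 - 22 = -4.
rank = 1 - (-4) = 22 - 18 + 1 = 5

5


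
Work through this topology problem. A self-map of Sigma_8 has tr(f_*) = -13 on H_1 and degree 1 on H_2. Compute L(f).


L(f) = tr(f_0*) - tr(f_1*) + tr(f_2*).
= 1 - (-13) + (1)
= 15

15


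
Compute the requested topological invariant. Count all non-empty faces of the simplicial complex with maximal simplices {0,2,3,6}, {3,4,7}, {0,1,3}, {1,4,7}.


Each maximal simplex on m vertices has 2^m - 1 nonempty faces.
Take the union (dedupe shared faces).
Total distinct faces = 28

28


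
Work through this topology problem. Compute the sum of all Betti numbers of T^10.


b_k(T^10) = C(10,k), so the sum over k is sum_k C(10,k) = 2^10.
Total = 2^10 = 1024

1024


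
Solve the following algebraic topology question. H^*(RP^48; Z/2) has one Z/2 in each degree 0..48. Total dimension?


H^k(RP^48; Z/2) = Z/2 for each 0 <= k <= 48.
Total dimension = 48 + 1 = 49

49


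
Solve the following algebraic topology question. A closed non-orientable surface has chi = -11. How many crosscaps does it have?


chi = 2 - k for closed non-orientable surfaces with k crosscaps.
-11 = 2 - k
k = 2 - (-11) = 13

13


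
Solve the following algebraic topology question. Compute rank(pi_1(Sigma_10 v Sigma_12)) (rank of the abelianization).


For a wedge: H_1(A v B) = H_1(A) + H_1(B).
b_1(Sigma_10) = 20, b_1(Sigma_12) = 24.
b_1 = 20 + 24 = 44

44


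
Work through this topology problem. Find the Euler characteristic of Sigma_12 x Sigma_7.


chi(Sigma_12) = 2 - 2*12 = -22
chi(Sigma_7) = 2 - 2*7 = -12
chi(product) = (-22) * (-12) = 264

264


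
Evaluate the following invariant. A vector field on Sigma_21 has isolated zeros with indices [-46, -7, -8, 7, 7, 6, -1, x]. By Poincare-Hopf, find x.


Poincare-Hopf: sum of indices = chi(M).
chi(Sigma_21) = 2 - 2*21 = -40.
Sum of known indices = -42.
x = chi - (sum known) = -40 - (-42) = 2

2


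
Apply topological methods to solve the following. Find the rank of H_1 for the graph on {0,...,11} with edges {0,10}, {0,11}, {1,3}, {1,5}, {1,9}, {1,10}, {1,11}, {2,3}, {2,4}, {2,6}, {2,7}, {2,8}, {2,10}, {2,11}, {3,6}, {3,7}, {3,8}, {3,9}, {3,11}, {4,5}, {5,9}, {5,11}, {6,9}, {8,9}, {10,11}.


b_1 = E - V + (number of components).
E = 25, V = 12, components = 1.
b_1 = 25 - 12 + 1 = 14

14


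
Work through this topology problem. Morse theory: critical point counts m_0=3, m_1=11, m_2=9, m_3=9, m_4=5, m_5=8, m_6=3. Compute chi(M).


Morse theory: chi(M) = sum_k (-1)^k m_k where m_k = #(index-k critical points).
= (3) + (-11) + (9) + (-9) + (5) + (-8) + (3) = -8

-8


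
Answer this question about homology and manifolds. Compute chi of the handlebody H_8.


A genus-g handlebody deformation retracts to a wedge of g circles.
chi(vee_g S^1) = 1 - g.
chi(H_8) = 1 - 8 = -7

-7


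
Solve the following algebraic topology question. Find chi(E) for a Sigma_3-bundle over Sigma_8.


For a fiber bundle F -> E -> B (with CW structure): chi(E) = chi(B) * chi(F).
chi(Sigma_8) = -14, chi(Sigma_3) = -4.
chi(E) = (-14) * (-4) = 56

56


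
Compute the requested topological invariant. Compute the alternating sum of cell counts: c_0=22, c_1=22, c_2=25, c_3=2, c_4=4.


chi = sum_k (-1)^k c_k.
= (-1)^0*22 + (-1)^1*22 + (-1)^2*25 + (-1)^3*2 + (-1)^4*4
= (22) + (-22) + (25) + (-2) + (4)
= 27

27


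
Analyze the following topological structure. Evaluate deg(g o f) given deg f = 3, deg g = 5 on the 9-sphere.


Degree is multiplicative under composition: deg(g o f) = deg(g) * deg(f).
= 5 * 3 = 15

15


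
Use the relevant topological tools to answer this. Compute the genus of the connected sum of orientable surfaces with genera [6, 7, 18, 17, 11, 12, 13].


Genus is additive under connected sum of orientable surfaces.
g = 6 + 7 + 18 + 17 + 11 + 12 + 13 = 84

84


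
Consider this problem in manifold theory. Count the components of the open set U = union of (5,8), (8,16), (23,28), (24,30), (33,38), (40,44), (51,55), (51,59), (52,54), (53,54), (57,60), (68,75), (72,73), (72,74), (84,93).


Sort and merge overlapping open intervals.
Merged: (5,8), (8,16), (23,30), (33,38), (40,44), (51,60), (68,75), (84,93).
Number of components = 8

8


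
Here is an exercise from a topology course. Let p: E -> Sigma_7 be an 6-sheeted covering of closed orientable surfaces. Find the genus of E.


For an n-sheeted cover: chi(E) = n * chi(B).
chi(Sigma_7) = 2 - 2*7 = -12.
chi(E) = 6 * (-12) = -72.
genus(E) = (2 - chi(E))/2 = (2 - (-72))/2 = 74/2 = 37

37


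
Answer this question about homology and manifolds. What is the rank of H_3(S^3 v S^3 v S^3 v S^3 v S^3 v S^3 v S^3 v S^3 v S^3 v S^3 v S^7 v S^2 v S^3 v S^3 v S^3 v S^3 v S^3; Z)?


For a wedge of spheres, H_k (k>0) is free on one generator per sphere of dimension k.
Spheres of dimension 3: count = 15.
b_3 = 15

15


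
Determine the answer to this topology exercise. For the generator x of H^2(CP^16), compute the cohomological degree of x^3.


|x| = 2 in H^*(CP^n).
|x^3| = 3 * |x| = 3 * 2 = 6

6


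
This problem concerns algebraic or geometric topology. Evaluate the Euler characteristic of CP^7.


CP^7 has one cell in each even dimension 0, 2, ..., 2*7 (7+1 cells total).
All cells are even-dimensional, so chi = number of cells.
chi = 7 + 1 = 8

8


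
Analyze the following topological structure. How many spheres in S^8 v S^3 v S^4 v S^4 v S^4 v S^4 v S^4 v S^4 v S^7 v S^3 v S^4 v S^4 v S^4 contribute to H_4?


For a wedge of spheres, H_k (k>0) is free on one generator per sphere of dimension k.
Spheres of dimension 4: count = 9.
b_4 = 9

9


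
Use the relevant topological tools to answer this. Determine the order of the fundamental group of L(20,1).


pi_1(L(p,q)) = Z/pZ for any q coprime to p.
|pi_1(L(20,1))| = 20

20


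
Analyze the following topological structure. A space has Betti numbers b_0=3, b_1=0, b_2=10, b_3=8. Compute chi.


chi = sum_k (-1)^k b_k.
= (3) + (0) + (10) + (-8)
= 5

5


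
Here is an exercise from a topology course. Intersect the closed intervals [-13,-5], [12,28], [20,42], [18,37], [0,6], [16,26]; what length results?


Intersection = [max(a_i), min(b_i)] = [20, -5].
Since 20 > -5, the intersection is empty.
Length = 0

0


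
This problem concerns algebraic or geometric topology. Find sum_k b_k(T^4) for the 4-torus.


b_k(T^4) = C(4,k), so the sum over k is sum_k C(4,k) = 2^4.
Total = 2^4 = 16

16


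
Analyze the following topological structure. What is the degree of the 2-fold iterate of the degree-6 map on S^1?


deg(f) = 6. Degree is multiplicative: deg(f^2) = (deg f)^2.
deg(f^2) = (6)^2 = 36

36


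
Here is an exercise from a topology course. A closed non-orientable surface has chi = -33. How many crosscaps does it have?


chi = 2 - k for closed non-orientable surfaces with k crosscaps.
-33 = 2 - k
k = 2 - (-33) = 35

35


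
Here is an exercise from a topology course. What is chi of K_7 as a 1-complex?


K_7: V = 7, E = C(7,2) = 21.
chi = V - E = 7 - 21 = -14

-14


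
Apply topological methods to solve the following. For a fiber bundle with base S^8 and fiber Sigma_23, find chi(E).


chi(S^8) = 2 (n even), chi(Sigma_23) = 2 - 2*23 = -44.
chi(E) = 2 * (-44) = -88

-88


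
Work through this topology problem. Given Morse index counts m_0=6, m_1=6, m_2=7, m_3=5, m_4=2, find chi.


Morse theory: chi(M) = sum_k (-1)^k m_k where m_k = #(index-k critical points).
= (6) + (-6) + (7) + (-5) + (2) = 4

4


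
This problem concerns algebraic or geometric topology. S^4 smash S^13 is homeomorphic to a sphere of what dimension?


S^m ^ S^n = S^{m+n}.
k = 4 + 13 = 17

17


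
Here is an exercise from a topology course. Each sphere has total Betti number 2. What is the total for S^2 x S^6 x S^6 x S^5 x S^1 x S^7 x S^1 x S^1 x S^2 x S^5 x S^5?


Total Betti number is multiplicative under products.
Each S^d (d>=1) has total Betti number 2.
There are 11 sphere factors.
Total = 2^11 = 2048

2048


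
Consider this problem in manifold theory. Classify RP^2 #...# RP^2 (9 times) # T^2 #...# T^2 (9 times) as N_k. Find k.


Since a >= 1, the sum is non-orientable; each T^2 can be replaced by RP^2 # RP^2 (since T^2#RP^2 = 3RP^2).
Total crosscaps k = 9 + 2*9 = 27.
Check via chi: chi = 9*1 + 9*0 - (9+9-1)*2 = -25 = 2 - k = -25. Consistent.

27


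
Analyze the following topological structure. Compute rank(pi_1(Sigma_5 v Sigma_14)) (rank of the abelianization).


For a wedge: H_1(A v B) = H_1(A) + H_1(B).
b_1(Sigma_5) = 10, b_1(Sigma_14) = 28.
b_1 = 10 + 28 = 38

38


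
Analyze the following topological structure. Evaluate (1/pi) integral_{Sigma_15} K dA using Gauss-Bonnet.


Gauss-Bonnet: integral K dA = 2*pi*chi(M).
chi(Sigma_15) = 2 - 2*15 = -28.
(integral K dA)/pi = 2*chi = 2*(-28) = -56

-56


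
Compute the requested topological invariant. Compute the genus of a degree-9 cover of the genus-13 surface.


For an n-sheeted cover: chi(E) = n * chi(B).
chi(Sigma_13) = 2 - 2*13 = -24.
chi(E) = 9 * (-24) = -216.
genus(E) = (2 - chi(E))/2 = (2 - (-216))/2 = 218/2 = 109

109


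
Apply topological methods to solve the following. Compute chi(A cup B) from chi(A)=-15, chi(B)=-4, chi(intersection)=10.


chi(A cup B) = chi(A) + chi(B) - chi(A cap B)
= -15 + (-4) - (10)
= -29

-29


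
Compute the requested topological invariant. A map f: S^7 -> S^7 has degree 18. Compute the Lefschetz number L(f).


On S^7: L(f) = tr(f_0*) + (-1)^7 tr(f_7*) = 1 + (-1)^7 * deg(f).
L(f) = 1 + (-1)^7 * 18 = 1 + -18 = -17

-17


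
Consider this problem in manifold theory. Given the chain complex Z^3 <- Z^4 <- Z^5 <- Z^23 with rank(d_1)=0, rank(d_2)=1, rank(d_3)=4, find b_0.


rank H_k = rank(ker d_k) - rank(im d_{k+1}).
rank(ker d_0) = rank(C_0) - rank(d_0) = 3 - 0 = 3.
rank(im d_{0+1}) = 0.
rank H_0 = 3 - 0 = 3

3


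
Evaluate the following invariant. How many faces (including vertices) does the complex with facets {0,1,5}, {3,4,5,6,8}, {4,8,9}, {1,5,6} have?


Each maximal simplex on m vertices has 2^m - 1 nonempty faces.
Take the union (dedupe shared faces).
Total distinct faces = 43

43


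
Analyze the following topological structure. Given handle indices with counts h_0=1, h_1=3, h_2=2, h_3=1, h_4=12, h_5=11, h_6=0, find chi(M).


Handles of index k contribute (-1)^k to chi (same as CW cells).
chi = (1) + (-3) + (2) + (-1) + (12) + (-11) + (0) = 0

0


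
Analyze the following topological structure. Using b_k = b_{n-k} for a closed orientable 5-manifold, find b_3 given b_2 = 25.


Poincare duality for closed orientable n-manifolds: b_k = b_{n-k}.
Here n = 5, so b_3 = b_2 = 25

25


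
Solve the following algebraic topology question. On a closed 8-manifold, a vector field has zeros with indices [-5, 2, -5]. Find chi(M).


Poincare-Hopf: chi(M) = sum of indices of zeros.
chi = (-5) + (2) + (-5) = -8

-8


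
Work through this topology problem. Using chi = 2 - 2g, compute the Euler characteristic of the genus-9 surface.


For a closed orientable surface of genus g: chi = 2 - 2g.
Here g = 9.
chi = 2 - 2*9 = 2 - 18 = -16

-16


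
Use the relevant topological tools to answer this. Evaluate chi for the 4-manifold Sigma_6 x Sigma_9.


chi(Sigma_6) = 2 - 2*6 = -10
chi(Sigma_9) = 2 - 2*9 = -16
chi(product) = (-10) * (-16) = 160

160


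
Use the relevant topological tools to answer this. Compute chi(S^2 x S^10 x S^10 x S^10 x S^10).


chi is multiplicative: chi(X x Y) = chi(X) chi(Y).
Each even-dim sphere has chi = 2. There are 5 factors.
chi = 2^5 = 32

32


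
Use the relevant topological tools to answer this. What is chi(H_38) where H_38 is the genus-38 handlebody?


A genus-g handlebody deformation retracts to a wedge of g circles.
chi(vee_g S^1) = 1 - g.
chi(H_38) = 1 - 38 = -37

-37


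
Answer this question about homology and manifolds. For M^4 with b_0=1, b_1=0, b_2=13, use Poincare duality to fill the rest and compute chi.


By Poincare duality b_k = b_{4-k}, so full Betti numbers: b_0=1, b_1=0, b_2=13, b_3=0, b_4=1.
chi = sum (-1)^k b_k = 15

15


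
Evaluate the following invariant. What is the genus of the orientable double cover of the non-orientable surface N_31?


chi(N_31) = 2 - 31 = -29.
Double cover: chi(Sigma_g) = 2 * chi(N_31) = 2*(-29) = -58.
2 - 2g = -58, so g = (2 - (-58))/2 = 60/2 = 30

30
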